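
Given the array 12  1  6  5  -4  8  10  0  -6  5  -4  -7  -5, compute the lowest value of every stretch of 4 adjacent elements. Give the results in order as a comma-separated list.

1, -4, -4, -4, -4, -6, -6, -6, -7, -7

12 1 6 5 → min 1
1 6 5 -4 → min -4
6 5 -4 8 → min -4
5 -4 8 10 → min -4
-4 8 10 0 → min -4
8 10 0 -6 → min -6
10 0 -6 5 → min -6
0 -6 5 -4 → min -6
-6 5 -4 -7 → min -7
5 -4 -7 -5 → min -7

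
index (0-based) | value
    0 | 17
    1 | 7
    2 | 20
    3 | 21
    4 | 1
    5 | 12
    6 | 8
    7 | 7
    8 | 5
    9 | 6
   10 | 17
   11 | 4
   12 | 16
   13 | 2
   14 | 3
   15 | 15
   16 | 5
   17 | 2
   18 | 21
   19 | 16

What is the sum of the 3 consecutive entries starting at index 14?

Elements at indices 14..16: 3, 15, 5
sum(3, 15, 5) = 23

23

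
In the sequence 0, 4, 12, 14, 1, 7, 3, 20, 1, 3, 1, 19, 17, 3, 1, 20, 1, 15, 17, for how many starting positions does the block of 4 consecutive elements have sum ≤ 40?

14

[0, 4, 12, 14] → sum 30  ≤ 40 ✓
[4, 12, 14, 1] → sum 31  ≤ 40 ✓
[12, 14, 1, 7] → sum 34  ≤ 40 ✓
[14, 1, 7, 3] → sum 25  ≤ 40 ✓
[1, 7, 3, 20] → sum 31  ≤ 40 ✓
[7, 3, 20, 1] → sum 31  ≤ 40 ✓
[3, 20, 1, 3] → sum 27  ≤ 40 ✓
[20, 1, 3, 1] → sum 25  ≤ 40 ✓
[1, 3, 1, 19] → sum 24  ≤ 40 ✓
[3, 1, 19, 17] → sum 40  ≤ 40 ✓
[1, 19, 17, 3] → sum 40  ≤ 40 ✓
[19, 17, 3, 1] → sum 40  ≤ 40 ✓
[17, 3, 1, 20] → sum 41
[3, 1, 20, 1] → sum 25  ≤ 40 ✓
[1, 20, 1, 15] → sum 37  ≤ 40 ✓
[20, 1, 15, 17] → sum 53
14 windows satisfy the condition.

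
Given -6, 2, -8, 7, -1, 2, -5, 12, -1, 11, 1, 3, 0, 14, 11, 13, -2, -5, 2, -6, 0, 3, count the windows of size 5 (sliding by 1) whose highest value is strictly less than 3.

(-6, 2, -8, 7, -1) → max 7
(2, -8, 7, -1, 2) → max 7
(-8, 7, -1, 2, -5) → max 7
(7, -1, 2, -5, 12) → max 12
(-1, 2, -5, 12, -1) → max 12
(2, -5, 12, -1, 11) → max 12
(-5, 12, -1, 11, 1) → max 12
(12, -1, 11, 1, 3) → max 12
(-1, 11, 1, 3, 0) → max 11
(11, 1, 3, 0, 14) → max 14
(1, 3, 0, 14, 11) → max 14
(3, 0, 14, 11, 13) → max 14
(0, 14, 11, 13, -2) → max 14
(14, 11, 13, -2, -5) → max 14
(11, 13, -2, -5, 2) → max 13
(13, -2, -5, 2, -6) → max 13
(-2, -5, 2, -6, 0) → max 2  < 3 ✓
(-5, 2, -6, 0, 3) → max 3
1 window satisfy the condition.

1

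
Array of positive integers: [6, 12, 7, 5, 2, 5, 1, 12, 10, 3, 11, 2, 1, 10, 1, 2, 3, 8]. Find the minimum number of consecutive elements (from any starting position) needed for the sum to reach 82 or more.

add 6: running sum 6 < 82
add 12: running sum 18 < 82
add 7: running sum 25 < 82
add 5: running sum 30 < 82
add 2: running sum 32 < 82
add 5: running sum 37 < 82
add 1: running sum 38 < 82
add 12: running sum 50 < 82
add 10: running sum 60 < 82
add 3: running sum 63 < 82
add 11: running sum 74 < 82
add 2: running sum 76 < 82
add 1: running sum 77 < 82
end 13: [6, 12, 7, 5, 2, 5, 1, 12, 10, 3, 11, 2, 1, 10] sum 87, len 14
end 14: [12, 7, 5, 2, 5, 1, 12, 10, 3, 11, 2, 1, 10, 1] sum 82, len 14
end 15: [12, 7, 5, 2, 5, 1, 12, 10, 3, 11, 2, 1, 10, 1, 2] sum 84, len 15
end 16: [12, 7, 5, 2, 5, 1, 12, 10, 3, 11, 2, 1, 10, 1, 2, 3] sum 87, len 16
end 17: [7, 5, 2, 5, 1, 12, 10, 3, 11, 2, 1, 10, 1, 2, 3, 8] sum 83, len 16
Shortest qualifying length: 14.

14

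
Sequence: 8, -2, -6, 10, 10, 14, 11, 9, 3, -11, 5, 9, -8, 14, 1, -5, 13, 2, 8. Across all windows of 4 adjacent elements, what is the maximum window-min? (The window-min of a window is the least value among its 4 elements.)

8 -2 -6 10 → min -6
-2 -6 10 10 → min -6
-6 10 10 14 → min -6
10 10 14 11 → min 10
10 14 11 9 → min 9
14 11 9 3 → min 3
11 9 3 -11 → min -11
9 3 -11 5 → min -11
3 -11 5 9 → min -11
-11 5 9 -8 → min -11
5 9 -8 14 → min -8
9 -8 14 1 → min -8
-8 14 1 -5 → min -8
14 1 -5 13 → min -5
1 -5 13 2 → min -5
-5 13 2 8 → min -5
Maximum of these is 10.

10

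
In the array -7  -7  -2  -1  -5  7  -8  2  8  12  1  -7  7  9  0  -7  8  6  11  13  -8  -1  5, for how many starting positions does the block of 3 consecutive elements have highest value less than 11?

(-7, -7, -2) → max -2  < 11 ✓
(-7, -2, -1) → max -1  < 11 ✓
(-2, -1, -5) → max -1  < 11 ✓
(-1, -5, 7) → max 7  < 11 ✓
(-5, 7, -8) → max 7  < 11 ✓
(7, -8, 2) → max 7  < 11 ✓
(-8, 2, 8) → max 8  < 11 ✓
(2, 8, 12) → max 12
(8, 12, 1) → max 12
(12, 1, -7) → max 12
(1, -7, 7) → max 7  < 11 ✓
(-7, 7, 9) → max 9  < 11 ✓
(7, 9, 0) → max 9  < 11 ✓
(9, 0, -7) → max 9  < 11 ✓
(0, -7, 8) → max 8  < 11 ✓
(-7, 8, 6) → max 8  < 11 ✓
(8, 6, 11) → max 11
(6, 11, 13) → max 13
(11, 13, -8) → max 13
(13, -8, -1) → max 13
(-8, -1, 5) → max 5  < 11 ✓
14 windows satisfy the condition.

14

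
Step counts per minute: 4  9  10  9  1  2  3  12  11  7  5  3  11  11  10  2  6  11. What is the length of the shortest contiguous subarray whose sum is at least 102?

14

add 4: running sum 4 < 102
add 9: running sum 13 < 102
add 10: running sum 23 < 102
add 9: running sum 32 < 102
add 1: running sum 33 < 102
add 2: running sum 35 < 102
add 3: running sum 38 < 102
add 12: running sum 50 < 102
add 11: running sum 61 < 102
add 7: running sum 68 < 102
add 5: running sum 73 < 102
add 3: running sum 76 < 102
add 11: running sum 87 < 102
add 11: running sum 98 < 102
add 10: shortest ending here [9, 10, 9, 1, 2, 3, 12, 11, 7, 5, 3, 11, 11, 10] sum 104, len 14
add 2: shortest ending here [9, 10, 9, 1, 2, 3, 12, 11, 7, 5, 3, 11, 11, 10, 2] sum 106, len 15
add 6: shortest ending here [10, 9, 1, 2, 3, 12, 11, 7, 5, 3, 11, 11, 10, 2, 6] sum 103, len 15
add 11: shortest ending here [9, 1, 2, 3, 12, 11, 7, 5, 3, 11, 11, 10, 2, 6, 11] sum 104, len 15
Shortest qualifying length: 14.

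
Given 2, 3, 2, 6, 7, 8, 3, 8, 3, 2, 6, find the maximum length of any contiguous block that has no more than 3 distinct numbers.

[2] 1 distinct, len 1
[2, 3] 2 distinct, len 2
[2, 3, 2] 2 distinct, len 3
[2, 3, 2, 6] 3 distinct, len 4
[2, 6, 7] 3 distinct, len 3
[6, 7, 8] 3 distinct, len 3
[7, 8, 3] 3 distinct, len 3
[7, 8, 3, 8] 3 distinct, len 4
[7, 8, 3, 8, 3] 3 distinct, len 5
[8, 3, 8, 3, 2] 3 distinct, len 5
[3, 2, 6] 3 distinct, len 3
Longest length with ≤3 distinct: 5.

5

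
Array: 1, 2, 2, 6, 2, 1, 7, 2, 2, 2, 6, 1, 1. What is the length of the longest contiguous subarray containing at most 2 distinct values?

4

[1] 1 distinct, len 1
[1, 2] 2 distinct, len 2
[1, 2, 2] 2 distinct, len 3
[2, 2, 6] 2 distinct, len 3
[2, 2, 6, 2] 2 distinct, len 4
[2, 1] 2 distinct, len 2
[1, 7] 2 distinct, len 2
[7, 2] 2 distinct, len 2
[7, 2, 2] 2 distinct, len 3
[7, 2, 2, 2] 2 distinct, len 4
[2, 2, 2, 6] 2 distinct, len 4
[6, 1] 2 distinct, len 2
[6, 1, 1] 2 distinct, len 3
Longest length with ≤2 distinct: 4.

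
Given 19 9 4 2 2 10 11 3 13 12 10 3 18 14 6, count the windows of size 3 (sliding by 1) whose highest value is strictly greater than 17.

19 9 4 → max 19  > 17 ✓
9 4 2 → max 9
4 2 2 → max 4
2 2 10 → max 10
2 10 11 → max 11
10 11 3 → max 11
11 3 13 → max 13
3 13 12 → max 13
13 12 10 → max 13
12 10 3 → max 12
10 3 18 → max 18  > 17 ✓
3 18 14 → max 18  > 17 ✓
18 14 6 → max 18  > 17 ✓
4 windows satisfy the condition.

4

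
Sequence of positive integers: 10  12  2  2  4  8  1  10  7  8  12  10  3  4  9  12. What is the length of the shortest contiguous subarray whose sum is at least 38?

5

add 10: running sum 10 < 38
add 12: running sum 22 < 38
add 2: running sum 24 < 38
add 2: running sum 26 < 38
add 4: running sum 30 < 38
end 5: [10, 12, 2, 2, 4, 8] sum 38, len 6
end 6: [10, 12, 2, 2, 4, 8, 1] sum 39, len 7
end 7: [12, 2, 2, 4, 8, 1, 10] sum 39, len 7
end 8: [12, 2, 2, 4, 8, 1, 10, 7] sum 46, len 8
end 9: [4, 8, 1, 10, 7, 8] sum 38, len 6
end 10: [1, 10, 7, 8, 12] sum 38, len 5
end 11: [10, 7, 8, 12, 10] sum 47, len 5
end 12: [7, 8, 12, 10, 3] sum 40, len 5
end 13: [7, 8, 12, 10, 3, 4] sum 44, len 6
end 14: [12, 10, 3, 4, 9] sum 38, len 5
end 15: [10, 3, 4, 9, 12] sum 38, len 5
Shortest qualifying length: 5.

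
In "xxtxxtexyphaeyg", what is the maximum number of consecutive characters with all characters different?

[x] len 1
[x] len 1
[x, t] len 2
[t, x] len 2
[x] len 1
[x, t] len 2
[x, t, e] len 3
[t, e, x] len 3
[t, e, x, y] len 4
[t, e, x, y, p] len 5
[t, e, x, y, p, h] len 6
[t, e, x, y, p, h, a] len 7
[x, y, p, h, a, e] len 6
[p, h, a, e, y] len 5
[p, h, a, e, y, g] len 6
Longest all-distinct length: 7.

7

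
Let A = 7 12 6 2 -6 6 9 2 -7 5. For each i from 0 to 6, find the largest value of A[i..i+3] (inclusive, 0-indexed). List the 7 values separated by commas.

(7, 12, 6, 2) → max 12
(12, 6, 2, -6) → max 12
(6, 2, -6, 6) → max 6
(2, -6, 6, 9) → max 9
(-6, 6, 9, 2) → max 9
(6, 9, 2, -7) → max 9
(9, 2, -7, 5) → max 9

12, 12, 6, 9, 9, 9, 9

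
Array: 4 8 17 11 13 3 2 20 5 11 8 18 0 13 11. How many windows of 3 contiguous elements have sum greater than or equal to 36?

4

(4, 8, 17) → sum 29
(8, 17, 11) → sum 36  ≥ 36 ✓
(17, 11, 13) → sum 41  ≥ 36 ✓
(11, 13, 3) → sum 27
(13, 3, 2) → sum 18
(3, 2, 20) → sum 25
(2, 20, 5) → sum 27
(20, 5, 11) → sum 36  ≥ 36 ✓
(5, 11, 8) → sum 24
(11, 8, 18) → sum 37  ≥ 36 ✓
(8, 18, 0) → sum 26
(18, 0, 13) → sum 31
(0, 13, 11) → sum 24
4 windows satisfy the condition.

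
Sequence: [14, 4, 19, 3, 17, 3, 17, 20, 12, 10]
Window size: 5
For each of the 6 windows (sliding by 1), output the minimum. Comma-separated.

14 4 19 3 17 → min 3
4 19 3 17 3 → min 3
19 3 17 3 17 → min 3
3 17 3 17 20 → min 3
17 3 17 20 12 → min 3
3 17 20 12 10 → min 3

3, 3, 3, 3, 3, 3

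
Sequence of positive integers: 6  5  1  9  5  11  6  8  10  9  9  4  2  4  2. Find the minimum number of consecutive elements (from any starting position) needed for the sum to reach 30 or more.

4

add 6: running sum 6 < 30
add 5: running sum 11 < 30
add 1: running sum 12 < 30
add 9: running sum 21 < 30
add 5: running sum 26 < 30
end 5: [5, 1, 9, 5, 11] sum 31, len 5
end 6: [9, 5, 11, 6] sum 31, len 4
end 7: [5, 11, 6, 8] sum 30, len 4
end 8: [11, 6, 8, 10] sum 35, len 4
end 9: [6, 8, 10, 9] sum 33, len 4
end 10: [8, 10, 9, 9] sum 36, len 4
end 11: [10, 9, 9, 4] sum 32, len 4
end 12: [10, 9, 9, 4, 2] sum 34, len 5
end 13: [10, 9, 9, 4, 2, 4] sum 38, len 6
end 14: [9, 9, 4, 2, 4, 2] sum 30, len 6
Shortest qualifying length: 4.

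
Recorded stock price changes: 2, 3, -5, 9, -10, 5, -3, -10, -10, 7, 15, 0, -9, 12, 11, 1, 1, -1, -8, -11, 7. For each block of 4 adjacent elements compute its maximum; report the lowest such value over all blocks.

1

[2, 3, -5, 9] → max 9
[3, -5, 9, -10] → max 9
[-5, 9, -10, 5] → max 9
[9, -10, 5, -3] → max 9
[-10, 5, -3, -10] → max 5
[5, -3, -10, -10] → max 5
[-3, -10, -10, 7] → max 7
[-10, -10, 7, 15] → max 15
[-10, 7, 15, 0] → max 15
[7, 15, 0, -9] → max 15
[15, 0, -9, 12] → max 15
[0, -9, 12, 11] → max 12
[-9, 12, 11, 1] → max 12
[12, 11, 1, 1] → max 12
[11, 1, 1, -1] → max 11
[1, 1, -1, -8] → max 1
[1, -1, -8, -11] → max 1
[-1, -8, -11, 7] → max 7
Lowest of these is 1.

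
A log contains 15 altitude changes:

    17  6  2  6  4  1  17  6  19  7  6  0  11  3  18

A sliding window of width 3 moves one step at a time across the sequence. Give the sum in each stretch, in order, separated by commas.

25, 14, 12, 11, 22, 24, 42, 32, 32, 13, 17, 14, 32

17 6 2 → sum 25
6 2 6 → sum 14
2 6 4 → sum 12
6 4 1 → sum 11
4 1 17 → sum 22
1 17 6 → sum 24
17 6 19 → sum 42
6 19 7 → sum 32
19 7 6 → sum 32
7 6 0 → sum 13
6 0 11 → sum 17
0 11 3 → sum 14
11 3 18 → sum 32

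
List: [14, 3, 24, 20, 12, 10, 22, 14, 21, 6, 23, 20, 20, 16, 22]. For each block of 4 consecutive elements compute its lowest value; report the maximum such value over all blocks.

[14, 3, 24, 20] → min 3
[3, 24, 20, 12] → min 3
[24, 20, 12, 10] → min 10
[20, 12, 10, 22] → min 10
[12, 10, 22, 14] → min 10
[10, 22, 14, 21] → min 10
[22, 14, 21, 6] → min 6
[14, 21, 6, 23] → min 6
[21, 6, 23, 20] → min 6
[6, 23, 20, 20] → min 6
[23, 20, 20, 16] → min 16
[20, 20, 16, 22] → min 16
Maximum of these is 16.

16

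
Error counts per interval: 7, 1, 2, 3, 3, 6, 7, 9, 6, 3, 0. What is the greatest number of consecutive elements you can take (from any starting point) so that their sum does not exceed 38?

8

→ 7: sum 7, len 1
→ 1: sum 8, len 2
→ 2: sum 10, len 3
→ 3: sum 13, len 4
→ 3: sum 16, len 5
→ 6: sum 22, len 6
→ 7: sum 29, len 7
→ 9: sum 38, len 8
→ 6 (dropped 7): sum 37, len 8
→ 3 (dropped 1, 2): sum 37, len 7
→ 0: sum 37, len 8
Longest length seen: 8.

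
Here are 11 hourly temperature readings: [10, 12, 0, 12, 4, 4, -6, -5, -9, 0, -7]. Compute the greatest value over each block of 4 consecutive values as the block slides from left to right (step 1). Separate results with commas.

12, 12, 12, 12, 4, 4, 0, 0

Sliding a size-4 window across the 11 values:
[10, 12, 0, 12] → max 12
[12, 0, 12, 4] → max 12
[0, 12, 4, 4] → max 12
[12, 4, 4, -6] → max 12
[4, 4, -6, -5] → max 4
[4, -6, -5, -9] → max 4
[-6, -5, -9, 0] → max 0
[-5, -9, 0, -7] → max 0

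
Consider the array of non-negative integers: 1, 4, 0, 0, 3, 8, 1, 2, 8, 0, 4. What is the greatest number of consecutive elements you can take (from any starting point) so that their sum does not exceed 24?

Extend to the right; shrink from the left whenever the sum exceeds 24:
[1] sum 1 len 1
[1, 4] sum 5 len 2
[1, 4, 0] sum 5 len 3
[1, 4, 0, 0] sum 5 len 4
[1, 4, 0, 0, 3] sum 8 len 5
[1, 4, 0, 0, 3, 8] sum 16 len 6
[1, 4, 0, 0, 3, 8, 1] sum 17 len 7
[1, 4, 0, 0, 3, 8, 1, 2] sum 19 len 8
[0, 0, 3, 8, 1, 2, 8] sum 22 len 7
[0, 0, 3, 8, 1, 2, 8, 0] sum 22 len 8
[8, 1, 2, 8, 0, 4] sum 23 len 6
Longest length seen: 8.

8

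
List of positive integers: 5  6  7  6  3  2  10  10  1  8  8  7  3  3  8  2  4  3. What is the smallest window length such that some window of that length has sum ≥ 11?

add 5: running sum 5 < 11
add 6: shortest ending here [5, 6] sum 11, len 2
add 7: shortest ending here [6, 7] sum 13, len 2
add 6: shortest ending here [7, 6] sum 13, len 2
add 3: shortest ending here [7, 6, 3] sum 16, len 3
add 2: shortest ending here [6, 3, 2] sum 11, len 3
add 10: shortest ending here [2, 10] sum 12, len 2
add 10: shortest ending here [10, 10] sum 20, len 2
add 1: shortest ending here [10, 1] sum 11, len 2
add 8: shortest ending here [10, 1, 8] sum 19, len 3
add 8: shortest ending here [8, 8] sum 16, len 2
add 7: shortest ending here [8, 7] sum 15, len 2
add 3: shortest ending here [8, 7, 3] sum 18, len 3
add 3: shortest ending here [7, 3, 3] sum 13, len 3
add 8: shortest ending here [3, 8] sum 11, len 2
add 2: shortest ending here [3, 8, 2] sum 13, len 3
add 4: shortest ending here [8, 2, 4] sum 14, len 3
add 3: shortest ending here [8, 2, 4, 3] sum 17, len 4
Shortest qualifying length: 2.

2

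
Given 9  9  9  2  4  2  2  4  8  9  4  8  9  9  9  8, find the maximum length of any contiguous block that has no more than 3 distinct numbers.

Extend right; when distinct count exceeds 3, shrink from the left:
[9] 1 distinct, len 1
[9, 9] 1 distinct, len 2
[9, 9, 9] 1 distinct, len 3
[9, 9, 9, 2] 2 distinct, len 4
[9, 9, 9, 2, 4] 3 distinct, len 5
[9, 9, 9, 2, 4, 2] 3 distinct, len 6
[9, 9, 9, 2, 4, 2, 2] 3 distinct, len 7
[9, 9, 9, 2, 4, 2, 2, 4] 3 distinct, len 8
[2, 4, 2, 2, 4, 8] 3 distinct, len 6
[4, 8, 9] 3 distinct, len 3
[4, 8, 9, 4] 3 distinct, len 4
[4, 8, 9, 4, 8] 3 distinct, len 5
[4, 8, 9, 4, 8, 9] 3 distinct, len 6
[4, 8, 9, 4, 8, 9, 9] 3 distinct, len 7
[4, 8, 9, 4, 8, 9, 9, 9] 3 distinct, len 8
[4, 8, 9, 4, 8, 9, 9, 9, 8] 3 distinct, len 9
Longest length with ≤3 distinct: 9.

9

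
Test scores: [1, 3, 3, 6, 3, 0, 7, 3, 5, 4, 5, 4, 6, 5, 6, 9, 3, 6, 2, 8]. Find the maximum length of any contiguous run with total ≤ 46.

→ 1: sum 1, len 1
→ 3: sum 4, len 2
→ 3: sum 7, len 3
→ 6: sum 13, len 4
→ 3: sum 16, len 5
→ 0: sum 16, len 6
→ 7: sum 23, len 7
→ 3: sum 26, len 8
→ 5: sum 31, len 9
→ 4: sum 35, len 10
→ 5: sum 40, len 11
→ 4: sum 44, len 12
→ 6 (dropped 1, 3): sum 46, len 11
→ 5 (dropped 3, 6): sum 42, len 10
→ 6 (dropped 3): sum 45, len 10
→ 9 (dropped 0, 7, 3): sum 44, len 8
→ 3 (dropped 5): sum 42, len 8
→ 6 (dropped 4): sum 44, len 8
→ 2: sum 46, len 9
→ 8 (dropped 5, 4): sum 45, len 8
Longest length seen: 12.

12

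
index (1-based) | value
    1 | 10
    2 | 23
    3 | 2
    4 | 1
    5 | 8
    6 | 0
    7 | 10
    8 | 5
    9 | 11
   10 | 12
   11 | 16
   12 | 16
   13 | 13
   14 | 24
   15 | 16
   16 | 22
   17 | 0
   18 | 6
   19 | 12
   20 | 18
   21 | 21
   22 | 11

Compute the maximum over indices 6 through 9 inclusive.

Elements at indices 6..9: 0, 10, 5, 11
max(0, 10, 5, 11) = 11

11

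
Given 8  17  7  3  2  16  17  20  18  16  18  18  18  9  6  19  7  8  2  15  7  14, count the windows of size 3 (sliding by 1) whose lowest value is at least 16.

6

8 17 7 → min 7
17 7 3 → min 3
7 3 2 → min 2
3 2 16 → min 2
2 16 17 → min 2
16 17 20 → min 16  ≥ 16 ✓
17 20 18 → min 17  ≥ 16 ✓
20 18 16 → min 16  ≥ 16 ✓
18 16 18 → min 16  ≥ 16 ✓
16 18 18 → min 16  ≥ 16 ✓
18 18 18 → min 18  ≥ 16 ✓
18 18 9 → min 9
18 9 6 → min 6
9 6 19 → min 6
6 19 7 → min 6
19 7 8 → min 7
7 8 2 → min 2
8 2 15 → min 2
2 15 7 → min 2
15 7 14 → min 7
6 windows satisfy the condition.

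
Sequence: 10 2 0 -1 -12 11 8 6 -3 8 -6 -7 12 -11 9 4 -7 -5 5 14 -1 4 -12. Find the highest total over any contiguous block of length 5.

30

Window sums for each of the 19 positions:
10 2 0 -1 -12 → sum -1
2 0 -1 -12 11 → sum 0
0 -1 -12 11 8 → sum 6
-1 -12 11 8 6 → sum 12
-12 11 8 6 -3 → sum 10
11 8 6 -3 8 → sum 30
8 6 -3 8 -6 → sum 13
6 -3 8 -6 -7 → sum -2
-3 8 -6 -7 12 → sum 4
8 -6 -7 12 -11 → sum -4
-6 -7 12 -11 9 → sum -3
-7 12 -11 9 4 → sum 7
12 -11 9 4 -7 → sum 7
-11 9 4 -7 -5 → sum -10
9 4 -7 -5 5 → sum 6
4 -7 -5 5 14 → sum 11
-7 -5 5 14 -1 → sum 6
-5 5 14 -1 4 → sum 17
5 14 -1 4 -12 → sum 10
Highest of these is 30.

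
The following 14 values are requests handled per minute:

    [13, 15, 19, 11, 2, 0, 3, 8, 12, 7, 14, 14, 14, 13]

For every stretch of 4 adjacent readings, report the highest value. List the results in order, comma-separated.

Sliding a size-4 window across the 14 values:
[13, 15, 19, 11] → max 19
[15, 19, 11, 2] → max 19
[19, 11, 2, 0] → max 19
[11, 2, 0, 3] → max 11
[2, 0, 3, 8] → max 8
[0, 3, 8, 12] → max 12
[3, 8, 12, 7] → max 12
[8, 12, 7, 14] → max 14
[12, 7, 14, 14] → max 14
[7, 14, 14, 14] → max 14
[14, 14, 14, 13] → max 14

19, 19, 19, 11, 8, 12, 12, 14, 14, 14, 14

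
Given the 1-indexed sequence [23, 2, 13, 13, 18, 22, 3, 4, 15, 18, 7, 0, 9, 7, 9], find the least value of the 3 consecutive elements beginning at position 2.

2

Elements at indices 2..4: 2, 13, 13
min(2, 13, 13) = 2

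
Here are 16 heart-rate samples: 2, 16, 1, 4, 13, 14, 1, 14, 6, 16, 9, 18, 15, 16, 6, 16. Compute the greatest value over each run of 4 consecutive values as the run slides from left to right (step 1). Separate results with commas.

16, 16, 14, 14, 14, 14, 16, 16, 18, 18, 18, 18, 16

Sliding a size-4 window across the 16 values:
(2, 16, 1, 4) → max 16
(16, 1, 4, 13) → max 16
(1, 4, 13, 14) → max 14
(4, 13, 14, 1) → max 14
(13, 14, 1, 14) → max 14
(14, 1, 14, 6) → max 14
(1, 14, 6, 16) → max 16
(14, 6, 16, 9) → max 16
(6, 16, 9, 18) → max 18
(16, 9, 18, 15) → max 18
(9, 18, 15, 16) → max 18
(18, 15, 16, 6) → max 18
(15, 16, 6, 16) → max 16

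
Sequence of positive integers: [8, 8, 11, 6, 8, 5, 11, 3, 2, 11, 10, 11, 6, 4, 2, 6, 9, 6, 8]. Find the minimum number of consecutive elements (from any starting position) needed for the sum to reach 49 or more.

add 8: running sum 8 < 49
add 8: running sum 16 < 49
add 11: running sum 27 < 49
add 6: running sum 33 < 49
add 8: running sum 41 < 49
add 5: running sum 46 < 49
add 11: shortest ending here [8, 11, 6, 8, 5, 11] sum 49, len 6
add 3: shortest ending here [8, 11, 6, 8, 5, 11, 3] sum 52, len 7
add 2: shortest ending here [8, 11, 6, 8, 5, 11, 3, 2] sum 54, len 8
add 11: shortest ending here [11, 6, 8, 5, 11, 3, 2, 11] sum 57, len 8
add 10: shortest ending here [8, 5, 11, 3, 2, 11, 10] sum 50, len 7
add 11: shortest ending here [5, 11, 3, 2, 11, 10, 11] sum 53, len 7
add 6: shortest ending here [11, 3, 2, 11, 10, 11, 6] sum 54, len 7
add 4: shortest ending here [11, 3, 2, 11, 10, 11, 6, 4] sum 58, len 8
add 2: shortest ending here [3, 2, 11, 10, 11, 6, 4, 2] sum 49, len 8
add 6: shortest ending here [11, 10, 11, 6, 4, 2, 6] sum 50, len 7
add 9: shortest ending here [11, 10, 11, 6, 4, 2, 6, 9] sum 59, len 8
add 6: shortest ending here [10, 11, 6, 4, 2, 6, 9, 6] sum 54, len 8
add 8: shortest ending here [11, 6, 4, 2, 6, 9, 6, 8] sum 52, len 8
Shortest qualifying length: 6.

6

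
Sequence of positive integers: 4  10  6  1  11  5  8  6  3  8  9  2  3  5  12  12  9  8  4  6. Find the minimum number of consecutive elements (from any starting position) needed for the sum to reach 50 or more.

6

add 4: running sum 4 < 50
add 10: running sum 14 < 50
add 6: running sum 20 < 50
add 1: running sum 21 < 50
add 11: running sum 32 < 50
add 5: running sum 37 < 50
add 8: running sum 45 < 50
end 7: [4, 10, 6, 1, 11, 5, 8, 6] sum 51, len 8
end 8: [10, 6, 1, 11, 5, 8, 6, 3] sum 50, len 8
end 9: [10, 6, 1, 11, 5, 8, 6, 3, 8] sum 58, len 9
end 10: [11, 5, 8, 6, 3, 8, 9] sum 50, len 7
end 11: [11, 5, 8, 6, 3, 8, 9, 2] sum 52, len 8
end 12: [11, 5, 8, 6, 3, 8, 9, 2, 3] sum 55, len 9
end 13: [11, 5, 8, 6, 3, 8, 9, 2, 3, 5] sum 60, len 10
end 14: [8, 6, 3, 8, 9, 2, 3, 5, 12] sum 56, len 9
end 15: [8, 9, 2, 3, 5, 12, 12] sum 51, len 7
end 16: [9, 2, 3, 5, 12, 12, 9] sum 52, len 7
end 17: [2, 3, 5, 12, 12, 9, 8] sum 51, len 7
end 18: [5, 12, 12, 9, 8, 4] sum 50, len 6
end 19: [12, 12, 9, 8, 4, 6] sum 51, len 6
Shortest qualifying length: 6.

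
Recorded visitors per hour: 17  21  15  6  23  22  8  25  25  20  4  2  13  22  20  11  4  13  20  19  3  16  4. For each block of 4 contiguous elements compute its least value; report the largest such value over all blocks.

11

Window mins for each of the 20 positions:
17 21 15 6 → min 6
21 15 6 23 → min 6
15 6 23 22 → min 6
6 23 22 8 → min 6
23 22 8 25 → min 8
22 8 25 25 → min 8
8 25 25 20 → min 8
25 25 20 4 → min 4
25 20 4 2 → min 2
20 4 2 13 → min 2
4 2 13 22 → min 2
2 13 22 20 → min 2
13 22 20 11 → min 11
22 20 11 4 → min 4
20 11 4 13 → min 4
11 4 13 20 → min 4
4 13 20 19 → min 4
13 20 19 3 → min 3
20 19 3 16 → min 3
19 3 16 4 → min 3
Largest of these is 11.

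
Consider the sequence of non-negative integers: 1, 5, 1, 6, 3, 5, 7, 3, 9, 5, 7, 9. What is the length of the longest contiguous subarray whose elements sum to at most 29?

7

add 1: [1] sum 1, len 1
add 5: [1, 5] sum 6, len 2
add 1: [1, 5, 1] sum 7, len 3
add 6: [1, 5, 1, 6] sum 13, len 4
add 3: [1, 5, 1, 6, 3] sum 16, len 5
add 5: [1, 5, 1, 6, 3, 5] sum 21, len 6
add 7: [1, 5, 1, 6, 3, 5, 7] sum 28, len 7
add 3: [1, 6, 3, 5, 7, 3] sum 25, len 6
add 9: [3, 5, 7, 3, 9] sum 27, len 5
add 5: [5, 7, 3, 9, 5] sum 29, len 5
add 7: [3, 9, 5, 7] sum 24, len 4
add 9: [5, 7, 9] sum 21, len 3
Longest length seen: 7.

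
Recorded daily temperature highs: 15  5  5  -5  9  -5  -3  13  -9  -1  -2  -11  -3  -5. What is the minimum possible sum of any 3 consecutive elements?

15 5 5 → sum 25
5 5 -5 → sum 5
5 -5 9 → sum 9
-5 9 -5 → sum -1
9 -5 -3 → sum 1
-5 -3 13 → sum 5
-3 13 -9 → sum 1
13 -9 -1 → sum 3
-9 -1 -2 → sum -12
-1 -2 -11 → sum -14
-2 -11 -3 → sum -16
-11 -3 -5 → sum -19
Minimum of these is -19.

-19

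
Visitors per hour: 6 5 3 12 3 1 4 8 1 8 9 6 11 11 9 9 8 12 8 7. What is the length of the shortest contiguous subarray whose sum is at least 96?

11

add 6: running sum 6 < 96
add 5: running sum 11 < 96
add 3: running sum 14 < 96
add 12: running sum 26 < 96
add 3: running sum 29 < 96
add 1: running sum 30 < 96
add 4: running sum 34 < 96
add 8: running sum 42 < 96
add 1: running sum 43 < 96
add 8: running sum 51 < 96
add 9: running sum 60 < 96
add 6: running sum 66 < 96
add 11: running sum 77 < 96
add 11: running sum 88 < 96
add 9: shortest ending here [6, 5, 3, 12, 3, 1, 4, 8, 1, 8, 9, 6, 11, 11, 9] sum 97, len 15
add 9: shortest ending here [5, 3, 12, 3, 1, 4, 8, 1, 8, 9, 6, 11, 11, 9, 9] sum 100, len 15
add 8: shortest ending here [12, 3, 1, 4, 8, 1, 8, 9, 6, 11, 11, 9, 9, 8] sum 100, len 14
add 12: shortest ending here [4, 8, 1, 8, 9, 6, 11, 11, 9, 9, 8, 12] sum 96, len 12
add 8: shortest ending here [8, 1, 8, 9, 6, 11, 11, 9, 9, 8, 12, 8] sum 100, len 12
add 7: shortest ending here [8, 9, 6, 11, 11, 9, 9, 8, 12, 8, 7] sum 98, len 11
Shortest qualifying length: 11.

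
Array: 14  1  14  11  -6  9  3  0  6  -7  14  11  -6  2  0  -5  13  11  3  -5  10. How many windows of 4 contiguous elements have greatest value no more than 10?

14 1 14 11 → max 14
1 14 11 -6 → max 14
14 11 -6 9 → max 14
11 -6 9 3 → max 11
-6 9 3 0 → max 9  ≤ 10 ✓
9 3 0 6 → max 9  ≤ 10 ✓
3 0 6 -7 → max 6  ≤ 10 ✓
0 6 -7 14 → max 14
6 -7 14 11 → max 14
-7 14 11 -6 → max 14
14 11 -6 2 → max 14
11 -6 2 0 → max 11
-6 2 0 -5 → max 2  ≤ 10 ✓
2 0 -5 13 → max 13
0 -5 13 11 → max 13
-5 13 11 3 → max 13
13 11 3 -5 → max 13
11 3 -5 10 → max 11
4 windows satisfy the condition.

4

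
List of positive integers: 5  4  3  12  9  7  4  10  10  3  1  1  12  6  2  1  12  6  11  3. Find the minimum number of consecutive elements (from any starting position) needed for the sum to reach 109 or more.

17

add 5: running sum 5 < 109
add 4: running sum 9 < 109
add 3: running sum 12 < 109
add 12: running sum 24 < 109
add 9: running sum 33 < 109
add 7: running sum 40 < 109
add 4: running sum 44 < 109
add 10: running sum 54 < 109
add 10: running sum 64 < 109
add 3: running sum 67 < 109
add 1: running sum 68 < 109
add 1: running sum 69 < 109
add 12: running sum 81 < 109
add 6: running sum 87 < 109
add 2: running sum 89 < 109
add 1: running sum 90 < 109
add 12: running sum 102 < 109
add 6: running sum 108 < 109
end 18: [3, 12, 9, 7, 4, 10, 10, 3, 1, 1, 12, 6, 2, 1, 12, 6, 11] sum 110, len 17
end 19: [12, 9, 7, 4, 10, 10, 3, 1, 1, 12, 6, 2, 1, 12, 6, 11, 3] sum 110, len 17
Shortest qualifying length: 17.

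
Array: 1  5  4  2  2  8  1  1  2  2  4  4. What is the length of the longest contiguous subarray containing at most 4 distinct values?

10

Extend right; when distinct count exceeds 4, shrink from the left:
[1] 1 distinct, len 1
[1, 5] 2 distinct, len 2
[1, 5, 4] 3 distinct, len 3
[1, 5, 4, 2] 4 distinct, len 4
[1, 5, 4, 2, 2] 4 distinct, len 5
[5, 4, 2, 2, 8] 4 distinct, len 5
[4, 2, 2, 8, 1] 4 distinct, len 5
[4, 2, 2, 8, 1, 1] 4 distinct, len 6
[4, 2, 2, 8, 1, 1, 2] 4 distinct, len 7
[4, 2, 2, 8, 1, 1, 2, 2] 4 distinct, len 8
[4, 2, 2, 8, 1, 1, 2, 2, 4] 4 distinct, len 9
[4, 2, 2, 8, 1, 1, 2, 2, 4, 4] 4 distinct, len 10
Longest length with ≤4 distinct: 10.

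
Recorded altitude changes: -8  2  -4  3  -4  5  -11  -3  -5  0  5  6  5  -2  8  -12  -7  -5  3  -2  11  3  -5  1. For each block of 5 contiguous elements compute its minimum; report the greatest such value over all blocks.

-2

-8 2 -4 3 -4 → min -8
2 -4 3 -4 5 → min -4
-4 3 -4 5 -11 → min -11
3 -4 5 -11 -3 → min -11
-4 5 -11 -3 -5 → min -11
5 -11 -3 -5 0 → min -11
-11 -3 -5 0 5 → min -11
-3 -5 0 5 6 → min -5
-5 0 5 6 5 → min -5
0 5 6 5 -2 → min -2
5 6 5 -2 8 → min -2
6 5 -2 8 -12 → min -12
5 -2 8 -12 -7 → min -12
-2 8 -12 -7 -5 → min -12
8 -12 -7 -5 3 → min -12
-12 -7 -5 3 -2 → min -12
-7 -5 3 -2 11 → min -7
-5 3 -2 11 3 → min -5
3 -2 11 3 -5 → min -5
-2 11 3 -5 1 → min -5
Greatest of these is -2.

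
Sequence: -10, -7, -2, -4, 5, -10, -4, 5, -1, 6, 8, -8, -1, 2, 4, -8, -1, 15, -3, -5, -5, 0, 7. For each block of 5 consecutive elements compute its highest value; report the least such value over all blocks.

4

Window maxs for each of the 19 positions:
-10 -7 -2 -4 5 → max 5
-7 -2 -4 5 -10 → max 5
-2 -4 5 -10 -4 → max 5
-4 5 -10 -4 5 → max 5
5 -10 -4 5 -1 → max 5
-10 -4 5 -1 6 → max 6
-4 5 -1 6 8 → max 8
5 -1 6 8 -8 → max 8
-1 6 8 -8 -1 → max 8
6 8 -8 -1 2 → max 8
8 -8 -1 2 4 → max 8
-8 -1 2 4 -8 → max 4
-1 2 4 -8 -1 → max 4
2 4 -8 -1 15 → max 15
4 -8 -1 15 -3 → max 15
-8 -1 15 -3 -5 → max 15
-1 15 -3 -5 -5 → max 15
15 -3 -5 -5 0 → max 15
-3 -5 -5 0 7 → max 7
Least of these is 4.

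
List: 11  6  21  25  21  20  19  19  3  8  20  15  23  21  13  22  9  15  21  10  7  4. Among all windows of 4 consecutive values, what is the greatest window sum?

[11, 6, 21, 25] → sum 63
[6, 21, 25, 21] → sum 73
[21, 25, 21, 20] → sum 87
[25, 21, 20, 19] → sum 85
[21, 20, 19, 19] → sum 79
[20, 19, 19, 3] → sum 61
[19, 19, 3, 8] → sum 49
[19, 3, 8, 20] → sum 50
[3, 8, 20, 15] → sum 46
[8, 20, 15, 23] → sum 66
[20, 15, 23, 21] → sum 79
[15, 23, 21, 13] → sum 72
[23, 21, 13, 22] → sum 79
[21, 13, 22, 9] → sum 65
[13, 22, 9, 15] → sum 59
[22, 9, 15, 21] → sum 67
[9, 15, 21, 10] → sum 55
[15, 21, 10, 7] → sum 53
[21, 10, 7, 4] → sum 42
Greatest of these is 87.

87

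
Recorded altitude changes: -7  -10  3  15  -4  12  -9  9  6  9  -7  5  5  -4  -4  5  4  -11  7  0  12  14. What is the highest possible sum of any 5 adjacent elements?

[-7, -10, 3, 15, -4] → sum -3
[-10, 3, 15, -4, 12] → sum 16
[3, 15, -4, 12, -9] → sum 17
[15, -4, 12, -9, 9] → sum 23
[-4, 12, -9, 9, 6] → sum 14
[12, -9, 9, 6, 9] → sum 27
[-9, 9, 6, 9, -7] → sum 8
[9, 6, 9, -7, 5] → sum 22
[6, 9, -7, 5, 5] → sum 18
[9, -7, 5, 5, -4] → sum 8
[-7, 5, 5, -4, -4] → sum -5
[5, 5, -4, -4, 5] → sum 7
[5, -4, -4, 5, 4] → sum 6
[-4, -4, 5, 4, -11] → sum -10
[-4, 5, 4, -11, 7] → sum 1
[5, 4, -11, 7, 0] → sum 5
[4, -11, 7, 0, 12] → sum 12
[-11, 7, 0, 12, 14] → sum 22
Highest of these is 27.

27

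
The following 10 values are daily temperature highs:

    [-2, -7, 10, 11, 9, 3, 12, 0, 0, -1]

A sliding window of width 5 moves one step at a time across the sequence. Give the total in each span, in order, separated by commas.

-2 -7 10 11 9 → sum 21
-7 10 11 9 3 → sum 26
10 11 9 3 12 → sum 45
11 9 3 12 0 → sum 35
9 3 12 0 0 → sum 24
3 12 0 0 -1 → sum 14

21, 26, 45, 35, 24, 14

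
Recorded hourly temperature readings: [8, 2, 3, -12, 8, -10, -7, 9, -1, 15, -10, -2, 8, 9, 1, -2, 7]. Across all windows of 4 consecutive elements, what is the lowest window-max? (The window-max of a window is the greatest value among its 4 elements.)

8

Window maxs for each of the 14 positions:
(8, 2, 3, -12) → max 8
(2, 3, -12, 8) → max 8
(3, -12, 8, -10) → max 8
(-12, 8, -10, -7) → max 8
(8, -10, -7, 9) → max 9
(-10, -7, 9, -1) → max 9
(-7, 9, -1, 15) → max 15
(9, -1, 15, -10) → max 15
(-1, 15, -10, -2) → max 15
(15, -10, -2, 8) → max 15
(-10, -2, 8, 9) → max 9
(-2, 8, 9, 1) → max 9
(8, 9, 1, -2) → max 9
(9, 1, -2, 7) → max 9
Lowest of these is 8.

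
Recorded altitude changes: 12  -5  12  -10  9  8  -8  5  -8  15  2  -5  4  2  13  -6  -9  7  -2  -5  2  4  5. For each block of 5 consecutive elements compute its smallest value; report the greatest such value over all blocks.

-5

12 -5 12 -10 9 → min -10
-5 12 -10 9 8 → min -10
12 -10 9 8 -8 → min -10
-10 9 8 -8 5 → min -10
9 8 -8 5 -8 → min -8
8 -8 5 -8 15 → min -8
-8 5 -8 15 2 → min -8
5 -8 15 2 -5 → min -8
-8 15 2 -5 4 → min -8
15 2 -5 4 2 → min -5
2 -5 4 2 13 → min -5
-5 4 2 13 -6 → min -6
4 2 13 -6 -9 → min -9
2 13 -6 -9 7 → min -9
13 -6 -9 7 -2 → min -9
-6 -9 7 -2 -5 → min -9
-9 7 -2 -5 2 → min -9
7 -2 -5 2 4 → min -5
-2 -5 2 4 5 → min -5
Greatest of these is -5.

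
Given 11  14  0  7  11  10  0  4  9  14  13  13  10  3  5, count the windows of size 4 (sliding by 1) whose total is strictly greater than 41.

(11, 14, 0, 7) → sum 32
(14, 0, 7, 11) → sum 32
(0, 7, 11, 10) → sum 28
(7, 11, 10, 0) → sum 28
(11, 10, 0, 4) → sum 25
(10, 0, 4, 9) → sum 23
(0, 4, 9, 14) → sum 27
(4, 9, 14, 13) → sum 40
(9, 14, 13, 13) → sum 49  > 41 ✓
(14, 13, 13, 10) → sum 50  > 41 ✓
(13, 13, 10, 3) → sum 39
(13, 10, 3, 5) → sum 31
2 windows satisfy the condition.

2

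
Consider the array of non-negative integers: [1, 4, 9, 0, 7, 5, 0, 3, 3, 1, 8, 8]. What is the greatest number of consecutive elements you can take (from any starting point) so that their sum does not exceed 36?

Extend to the right; shrink from the left whenever the sum exceeds 36:
add 1: [1] sum 1, len 1
add 4: [1, 4] sum 5, len 2
add 9: [1, 4, 9] sum 14, len 3
add 0: [1, 4, 9, 0] sum 14, len 4
add 7: [1, 4, 9, 0, 7] sum 21, len 5
add 5: [1, 4, 9, 0, 7, 5] sum 26, len 6
add 0: [1, 4, 9, 0, 7, 5, 0] sum 26, len 7
add 3: [1, 4, 9, 0, 7, 5, 0, 3] sum 29, len 8
add 3: [1, 4, 9, 0, 7, 5, 0, 3, 3] sum 32, len 9
add 1: [1, 4, 9, 0, 7, 5, 0, 3, 3, 1] sum 33, len 10
add 8: [9, 0, 7, 5, 0, 3, 3, 1, 8] sum 36, len 9
add 8: [0, 7, 5, 0, 3, 3, 1, 8, 8] sum 35, len 9
Longest length seen: 10.

10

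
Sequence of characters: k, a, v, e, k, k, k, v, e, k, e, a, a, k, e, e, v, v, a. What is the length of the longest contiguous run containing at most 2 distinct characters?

Extend right; when distinct count exceeds 2, shrink from the left:
add k: window [k] (1 distinct), len 1
add a: window [k, a] (2 distinct), len 2
add v: window [a, v] (2 distinct), len 2
add e: window [v, e] (2 distinct), len 2
add k: window [e, k] (2 distinct), len 2
add k: window [e, k, k] (2 distinct), len 3
add k: window [e, k, k, k] (2 distinct), len 4
add v: window [k, k, k, v] (2 distinct), len 4
add e: window [v, e] (2 distinct), len 2
add k: window [e, k] (2 distinct), len 2
add e: window [e, k, e] (2 distinct), len 3
add a: window [e, a] (2 distinct), len 2
add a: window [e, a, a] (2 distinct), len 3
add k: window [a, a, k] (2 distinct), len 3
add e: window [k, e] (2 distinct), len 2
add e: window [k, e, e] (2 distinct), len 3
add v: window [e, e, v] (2 distinct), len 3
add v: window [e, e, v, v] (2 distinct), len 4
add a: window [v, v, a] (2 distinct), len 3
Longest length with ≤2 distinct: 4.

4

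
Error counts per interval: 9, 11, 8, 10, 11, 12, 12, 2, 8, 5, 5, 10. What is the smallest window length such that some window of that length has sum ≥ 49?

5

Extend right; whenever the sum reaches 49, record the length and shrink from the left:
add 9: running sum 9 < 49
add 11: running sum 20 < 49
add 8: running sum 28 < 49
add 10: running sum 38 < 49
end 4: [9, 11, 8, 10, 11] sum 49, len 5
end 5: [11, 8, 10, 11, 12] sum 52, len 5
end 6: [8, 10, 11, 12, 12] sum 53, len 5
end 7: [8, 10, 11, 12, 12, 2] sum 55, len 6
end 8: [10, 11, 12, 12, 2, 8] sum 55, len 6
end 9: [11, 12, 12, 2, 8, 5] sum 50, len 6
end 10: [11, 12, 12, 2, 8, 5, 5] sum 55, len 7
end 11: [12, 12, 2, 8, 5, 5, 10] sum 54, len 7
Shortest qualifying length: 5.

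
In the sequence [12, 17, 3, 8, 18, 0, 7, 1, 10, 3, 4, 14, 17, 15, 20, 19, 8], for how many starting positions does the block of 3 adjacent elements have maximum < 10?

[12, 17, 3] → max 17
[17, 3, 8] → max 17
[3, 8, 18] → max 18
[8, 18, 0] → max 18
[18, 0, 7] → max 18
[0, 7, 1] → max 7  < 10 ✓
[7, 1, 10] → max 10
[1, 10, 3] → max 10
[10, 3, 4] → max 10
[3, 4, 14] → max 14
[4, 14, 17] → max 17
[14, 17, 15] → max 17
[17, 15, 20] → max 20
[15, 20, 19] → max 20
[20, 19, 8] → max 20
1 window satisfy the condition.

1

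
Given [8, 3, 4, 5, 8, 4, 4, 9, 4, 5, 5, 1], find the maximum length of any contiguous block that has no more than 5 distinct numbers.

11

add 8: window [8] (1 distinct), len 1
add 3: window [8, 3] (2 distinct), len 2
add 4: window [8, 3, 4] (3 distinct), len 3
add 5: window [8, 3, 4, 5] (4 distinct), len 4
add 8: window [8, 3, 4, 5, 8] (4 distinct), len 5
add 4: window [8, 3, 4, 5, 8, 4] (4 distinct), len 6
add 4: window [8, 3, 4, 5, 8, 4, 4] (4 distinct), len 7
add 9: window [8, 3, 4, 5, 8, 4, 4, 9] (5 distinct), len 8
add 4: window [8, 3, 4, 5, 8, 4, 4, 9, 4] (5 distinct), len 9
add 5: window [8, 3, 4, 5, 8, 4, 4, 9, 4, 5] (5 distinct), len 10
add 5: window [8, 3, 4, 5, 8, 4, 4, 9, 4, 5, 5] (5 distinct), len 11
add 1: window [4, 5, 8, 4, 4, 9, 4, 5, 5, 1] (5 distinct), len 10
Longest length with ≤5 distinct: 11.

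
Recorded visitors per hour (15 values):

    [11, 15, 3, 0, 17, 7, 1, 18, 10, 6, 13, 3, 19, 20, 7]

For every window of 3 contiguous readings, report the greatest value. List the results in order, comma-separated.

15, 15, 17, 17, 17, 18, 18, 18, 13, 13, 19, 20, 20

11 15 3 → max 15
15 3 0 → max 15
3 0 17 → max 17
0 17 7 → max 17
17 7 1 → max 17
7 1 18 → max 18
1 18 10 → max 18
18 10 6 → max 18
10 6 13 → max 13
6 13 3 → max 13
13 3 19 → max 19
3 19 20 → max 20
19 20 7 → max 20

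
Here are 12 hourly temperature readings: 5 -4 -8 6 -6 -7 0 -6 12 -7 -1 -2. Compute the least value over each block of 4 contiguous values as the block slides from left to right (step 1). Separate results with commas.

Sliding a size-4 window across the 12 values:
[5, -4, -8, 6] → min -8
[-4, -8, 6, -6] → min -8
[-8, 6, -6, -7] → min -8
[6, -6, -7, 0] → min -7
[-6, -7, 0, -6] → min -7
[-7, 0, -6, 12] → min -7
[0, -6, 12, -7] → min -7
[-6, 12, -7, -1] → min -7
[12, -7, -1, -2] → min -7

-8, -8, -8, -7, -7, -7, -7, -7, -7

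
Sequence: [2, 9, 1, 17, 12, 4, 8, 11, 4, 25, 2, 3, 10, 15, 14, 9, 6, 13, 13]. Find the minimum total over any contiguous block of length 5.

2 9 1 17 12 → sum 41
9 1 17 12 4 → sum 43
1 17 12 4 8 → sum 42
17 12 4 8 11 → sum 52
12 4 8 11 4 → sum 39
4 8 11 4 25 → sum 52
8 11 4 25 2 → sum 50
11 4 25 2 3 → sum 45
4 25 2 3 10 → sum 44
25 2 3 10 15 → sum 55
2 3 10 15 14 → sum 44
3 10 15 14 9 → sum 51
10 15 14 9 6 → sum 54
15 14 9 6 13 → sum 57
14 9 6 13 13 → sum 55
Minimum of these is 39.

39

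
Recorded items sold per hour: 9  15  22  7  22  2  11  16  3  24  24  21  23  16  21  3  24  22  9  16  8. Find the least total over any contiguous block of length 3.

Window sums for each of the 19 positions:
[9, 15, 22] → sum 46
[15, 22, 7] → sum 44
[22, 7, 22] → sum 51
[7, 22, 2] → sum 31
[22, 2, 11] → sum 35
[2, 11, 16] → sum 29
[11, 16, 3] → sum 30
[16, 3, 24] → sum 43
[3, 24, 24] → sum 51
[24, 24, 21] → sum 69
[24, 21, 23] → sum 68
[21, 23, 16] → sum 60
[23, 16, 21] → sum 60
[16, 21, 3] → sum 40
[21, 3, 24] → sum 48
[3, 24, 22] → sum 49
[24, 22, 9] → sum 55
[22, 9, 16] → sum 47
[9, 16, 8] → sum 33
Least of these is 29.

29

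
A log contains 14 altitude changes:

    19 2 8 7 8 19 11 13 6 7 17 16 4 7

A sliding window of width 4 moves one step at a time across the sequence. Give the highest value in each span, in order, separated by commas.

19, 8, 19, 19, 19, 19, 13, 17, 17, 17, 17

19 2 8 7 → max 19
2 8 7 8 → max 8
8 7 8 19 → max 19
7 8 19 11 → max 19
8 19 11 13 → max 19
19 11 13 6 → max 19
11 13 6 7 → max 13
13 6 7 17 → max 17
6 7 17 16 → max 17
7 17 16 4 → max 17
17 16 4 7 → max 17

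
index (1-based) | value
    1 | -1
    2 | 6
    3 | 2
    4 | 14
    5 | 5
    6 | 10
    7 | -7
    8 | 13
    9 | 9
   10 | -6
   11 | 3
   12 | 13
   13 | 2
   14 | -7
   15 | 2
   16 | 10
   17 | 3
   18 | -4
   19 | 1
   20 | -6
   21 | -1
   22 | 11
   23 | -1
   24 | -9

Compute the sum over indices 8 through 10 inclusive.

Elements at indices 8..10: 13, 9, -6
sum(13, 9, -6) = 16

16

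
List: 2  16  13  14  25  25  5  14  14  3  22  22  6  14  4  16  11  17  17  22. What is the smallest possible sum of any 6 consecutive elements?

68

[2, 16, 13, 14, 25, 25] → sum 95
[16, 13, 14, 25, 25, 5] → sum 98
[13, 14, 25, 25, 5, 14] → sum 96
[14, 25, 25, 5, 14, 14] → sum 97
[25, 25, 5, 14, 14, 3] → sum 86
[25, 5, 14, 14, 3, 22] → sum 83
[5, 14, 14, 3, 22, 22] → sum 80
[14, 14, 3, 22, 22, 6] → sum 81
[14, 3, 22, 22, 6, 14] → sum 81
[3, 22, 22, 6, 14, 4] → sum 71
[22, 22, 6, 14, 4, 16] → sum 84
[22, 6, 14, 4, 16, 11] → sum 73
[6, 14, 4, 16, 11, 17] → sum 68
[14, 4, 16, 11, 17, 17] → sum 79
[4, 16, 11, 17, 17, 22] → sum 87
Smallest of these is 68.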